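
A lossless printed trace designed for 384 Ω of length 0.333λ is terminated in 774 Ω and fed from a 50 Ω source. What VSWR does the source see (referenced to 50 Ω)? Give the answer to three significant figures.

βl = 2π × 0.333 = 120°
tan(βl) = -1.74
Z_in = Z_0·(Z_L + jZ_0·tanβl)/(Z_0 + jZ_L·tanβl) = 234 + j154 Ω
Γ_s = (Z_in − Z_s)/(Z_in + Z_s) = (184 + j154)/(284 + j154), |Γ_s| = 0.743
VSWR = (1 + |Γ_s|)/(1 − |Γ_s|)

VSWR ≈ 6.77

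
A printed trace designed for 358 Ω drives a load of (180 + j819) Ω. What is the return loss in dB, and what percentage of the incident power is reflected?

Γ = (-178 + j819)/(538 + j819), |Γ| = 0.855
RL = −20·log₁₀(0.855) = 1.36 dB
P_refl/P_inc = |Γ|² = 0.732

RL ≈ 1.36 dB; 73.2% of incident power reflected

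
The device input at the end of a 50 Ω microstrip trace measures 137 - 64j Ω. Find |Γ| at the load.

|Γ| ≈ 0.546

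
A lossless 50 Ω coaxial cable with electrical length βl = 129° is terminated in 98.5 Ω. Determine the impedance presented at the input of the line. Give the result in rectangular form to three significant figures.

Z_in ≈ 35.9 + j25.7 Ω

tan(βl) = tan(129°) = -1.23
Z_in = Z_0·(Z_L + jZ_0·tanβl)/(Z_0 + jZ_L·tanβl)
     = 50·(98.5 − j61.7)/(50 − j122)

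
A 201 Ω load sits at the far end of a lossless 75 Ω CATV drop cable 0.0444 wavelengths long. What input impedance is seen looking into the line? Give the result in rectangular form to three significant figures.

Z_in ≈ 137 − j83.6 Ω

βl = 2π × 0.0444 = 16°
tan(βl) = tan(16°) = 0.286
Z_in = Z_0·(Z_L + jZ_0·tanβl)/(Z_0 + jZ_L·tanβl)
     = 75·(201 + j21.5)/(75 + j57.6)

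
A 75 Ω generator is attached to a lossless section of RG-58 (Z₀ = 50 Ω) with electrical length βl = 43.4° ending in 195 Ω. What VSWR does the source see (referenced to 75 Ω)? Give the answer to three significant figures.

tan(βl) = 0.946
Z_in = Z_0·(Z_L + jZ_0·tanβl)/(Z_0 + jZ_L·tanβl) = 25.3 − j46 Ω
Γ_s = (Z_in − Z_s)/(Z_in + Z_s) = (-49.7 − j46)/(100 − j46), |Γ_s| = 0.614
VSWR = (1 + |Γ_s|)/(1 − |Γ_s|)

VSWR ≈ 4.18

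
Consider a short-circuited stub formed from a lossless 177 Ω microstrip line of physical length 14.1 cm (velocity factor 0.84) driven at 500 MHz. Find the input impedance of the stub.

Z_in ≈ −j935 Ω

λ = v/f = 0.84·c / 500 MHz = 0.504 m
βl = 2π·l/λ = 2π × 0.28 = 101°
tan(βl) = -5.29
For a short-circuited stub, Z_in = jZ_0·tan(βl)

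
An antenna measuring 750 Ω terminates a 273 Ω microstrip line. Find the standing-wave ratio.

Γ = (750 − 273)/(750 + 273) = 0.466
VSWR = (1 + 0.466)/(1 − 0.466)

VSWR ≈ 2.75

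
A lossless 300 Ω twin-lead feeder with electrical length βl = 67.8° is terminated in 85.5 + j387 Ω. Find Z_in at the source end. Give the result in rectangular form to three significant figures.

Z_in ≈ 116 − j482 Ω

tan(βl) = tan(67.8°) = 2.45
Z_in = Z_0·(Z_L + jZ_0·tanβl)/(Z_0 + jZ_L·tanβl)
     = 300·(85.5 + j1120)/(-648 + j210)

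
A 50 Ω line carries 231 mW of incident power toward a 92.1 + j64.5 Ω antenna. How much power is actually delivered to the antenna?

|Γ| = |(42.1 + j64.5)/(142.1 + j64.5)| = 0.494
|Γ|² = 0.244
P_refl = |Γ|²·P_inc = 56.3 mW, P_del = (1 − |Γ|²)·P_inc = 175 mW

P_delivered ≈ 175 mW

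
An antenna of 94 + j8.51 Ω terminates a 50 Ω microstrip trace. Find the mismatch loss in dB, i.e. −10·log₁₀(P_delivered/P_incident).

mismatch loss ≈ 0.441 dB

Γ = (44 + j8.51)/(144 + j8.51), |Γ| = 0.311
|Γ|² = 0.0965, so P_del/P_inc = 1 − |Γ|² = 0.903
ML = −10·log₁₀(1 − |Γ|²)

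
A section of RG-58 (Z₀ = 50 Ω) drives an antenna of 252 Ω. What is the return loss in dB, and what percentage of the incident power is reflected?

Γ = (252 − 50)/(252 + 50) = 0.669
RL = −20·log₁₀(0.669) = 3.49 dB
P_refl/P_inc = |Γ|² = 0.447

RL ≈ 3.49 dB; 44.7% of incident power reflected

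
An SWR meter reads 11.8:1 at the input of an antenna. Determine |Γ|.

|Γ| ≈ 0.844

|Γ| = (S − 1)/(S + 1) = (11.8 − 1)/(11.8 + 1) = 10.8/12.8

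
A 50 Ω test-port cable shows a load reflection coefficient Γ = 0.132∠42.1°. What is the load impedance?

Z_L ≈ 59.8 + j10.8 Ω

Z_L = Z_0·(1 + Γ)/(1 − Γ) = 50·(1.1 + j0.0885)/(0.902 − j0.0885)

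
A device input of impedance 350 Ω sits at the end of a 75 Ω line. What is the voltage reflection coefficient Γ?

Γ = (Z_L − Z_0)/(Z_L + Z_0) = (350 − 75)/(350 + 75) = 275/425

Γ = 0.647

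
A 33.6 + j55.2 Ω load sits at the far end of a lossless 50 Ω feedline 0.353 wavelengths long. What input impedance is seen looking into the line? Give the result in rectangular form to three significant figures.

βl = 2π × 0.353 = 127°
tan(βl) = tan(127°) = -1.32
Z_in = Z_0·(Z_L + jZ_0·tanβl)/(Z_0 + jZ_L·tanβl)
     = 50·(33.6 − j11)/(123 − j44.5)

Z_in ≈ 13.5 + j0.425 Ω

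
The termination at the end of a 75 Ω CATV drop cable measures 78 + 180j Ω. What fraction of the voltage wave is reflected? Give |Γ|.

Γ = (Z_L − Z_0)/(Z_L + Z_0) = (3 + j180)/(153 + j180)
|Γ| = 180/236

|Γ| ≈ 0.762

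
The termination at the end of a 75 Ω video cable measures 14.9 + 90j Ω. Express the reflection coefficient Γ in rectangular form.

Γ = (Z_L − Z_0)/(Z_L + Z_0) = (-60.1 + j90)/(89.9 + j90)

Γ ≈ 0.167 + j0.834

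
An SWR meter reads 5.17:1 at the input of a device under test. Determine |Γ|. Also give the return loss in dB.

|Γ| = (S − 1)/(S + 1) = (5.17 − 1)/(5.17 + 1) = 4.17/6.17
RL = −20·log₁₀|Γ| = −20·log₁₀(0.676)

|Γ| ≈ 0.676; return loss ≈ 3.4 dB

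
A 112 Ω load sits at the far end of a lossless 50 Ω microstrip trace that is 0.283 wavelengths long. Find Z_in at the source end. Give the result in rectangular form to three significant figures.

Z_in ≈ 23.1 + j8.35 Ω

βl = 2π × 0.283 = 102°
tan(βl) = tan(102°) = -4.75
Z_in = Z_0·(Z_L + jZ_0·tanβl)/(Z_0 + jZ_L·tanβl)
     = 50·(112 − j238)/(50 − j532)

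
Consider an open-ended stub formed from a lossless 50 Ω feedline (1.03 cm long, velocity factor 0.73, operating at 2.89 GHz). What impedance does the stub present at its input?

λ = v/f = 0.73·c / 2.89 GHz = 0.0758 m
βl = 2π·l/λ = 2π × 0.136 = 48.9°
tan(βl) = 1.15
For an open-ended stub, Z_in = −jZ_0·cot(βl) = −jZ_0/tan(βl)

Z_in ≈ −j43.6 Ω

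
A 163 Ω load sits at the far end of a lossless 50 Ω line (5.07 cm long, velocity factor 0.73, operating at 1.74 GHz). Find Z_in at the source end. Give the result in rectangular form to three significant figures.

λ = v/f = 0.73·c / 1.74 GHz = 0.126 m
βl = 2π·l/λ = 2π × 0.403 = 145°
tan(βl) = tan(145°) = -0.7
Z_in = Z_0·(Z_L + jZ_0·tanβl)/(Z_0 + jZ_L·tanβl)
     = 50·(163 − j35)/(50 − j114)

Z_in ≈ 39.1 + j54.3 Ω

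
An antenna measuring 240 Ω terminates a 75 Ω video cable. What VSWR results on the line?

Γ = (240 − 75)/(240 + 75) = 0.524
VSWR = (1 + 0.524)/(1 − 0.524)

VSWR ≈ 3.2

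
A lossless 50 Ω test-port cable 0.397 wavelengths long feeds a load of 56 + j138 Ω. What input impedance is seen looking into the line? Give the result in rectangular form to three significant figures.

βl = 2π × 0.397 = 143°
tan(βl) = tan(143°) = -0.756
Z_in = Z_0·(Z_L + jZ_0·tanβl)/(Z_0 + jZ_L·tanβl)
     = 50·(56 + j100)/(154 − j42.3)

Z_in ≈ 8.59 + j34.8 Ω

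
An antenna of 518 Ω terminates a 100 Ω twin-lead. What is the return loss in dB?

Γ = (518 − 100)/(518 + 100) = 0.676
RL = −20·log₁₀|Γ| = −20·log₁₀(0.676)

RL ≈ 3.4 dB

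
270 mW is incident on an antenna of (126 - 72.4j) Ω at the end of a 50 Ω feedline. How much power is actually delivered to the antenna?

P_delivered ≈ 188 mW

|Γ| = |(76 − j72.4)/(176 − j72.4)| = 0.552
|Γ|² = 0.304
P_refl = |Γ|²·P_inc = 82.1 mW, P_del = (1 − |Γ|²)·P_inc = 188 mW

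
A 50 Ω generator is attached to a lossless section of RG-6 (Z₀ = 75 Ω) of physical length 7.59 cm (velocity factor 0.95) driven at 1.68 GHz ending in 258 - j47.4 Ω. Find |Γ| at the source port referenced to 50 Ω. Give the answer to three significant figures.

λ = v/f = 0.95·c / 1.68 GHz = 0.17 m
βl = 2π·l/λ = 2π × 0.447 = 161°
tan(βl) = -0.343
Z_in = Z_0·(Z_L + jZ_0·tanβl)/(Z_0 + jZ_L·tanβl) = 144 + j123 Ω
Γ_s = (Z_in − Z_s)/(Z_in + Z_s) = (93.8 + j123)/(194 + j123), |Γ_s| = 0.674

|Γ| ≈ 0.674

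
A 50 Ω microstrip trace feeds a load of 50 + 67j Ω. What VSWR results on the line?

VSWR ≈ 3.51

Γ = (Z_L − Z_0)/(Z_L + Z_0) = (0 + j67)/(100 + j67)
|Γ| = 67/120 = 0.557
VSWR = (1 + |Γ|)/(1 − |Γ|) = 1.56/0.443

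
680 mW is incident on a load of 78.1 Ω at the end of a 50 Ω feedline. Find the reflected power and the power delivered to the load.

P_reflected ≈ 32.7 mW; P_delivered ≈ 647 mW

Γ = (78.1 − 50)/(78.1 + 50) = 0.219
|Γ|² = 0.0481
P_refl = |Γ|²·P_inc = 32.7 mW, P_del = (1 − |Γ|²)·P_inc = 647 mW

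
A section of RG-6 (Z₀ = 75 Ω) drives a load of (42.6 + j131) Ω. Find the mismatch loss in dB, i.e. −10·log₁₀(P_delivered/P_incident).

Γ = (-32.4 + j131)/(117.6 + j131), |Γ| = 0.767
|Γ|² = 0.588, so P_del/P_inc = 1 − |Γ|² = 0.412
ML = −10·log₁₀(1 − |Γ|²)

mismatch loss ≈ 3.85 dB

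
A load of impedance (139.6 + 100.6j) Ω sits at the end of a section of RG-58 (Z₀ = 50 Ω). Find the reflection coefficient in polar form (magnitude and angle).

Γ ≈ 0.628 ∠ 20.4°

Γ = (Z_L − Z_0)/(Z_L + Z_0) = (89.6 + j100.6)/(189.6 + j100.6)
|Γ| = 135/215 = 0.628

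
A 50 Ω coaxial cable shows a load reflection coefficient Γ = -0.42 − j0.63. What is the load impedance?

Z_L ≈ 8.84 − j26.1 Ω

Z_L = Z_0·(1 + Γ)/(1 − Γ) = 50·(0.58 − j0.63)/(1.42 + j0.63)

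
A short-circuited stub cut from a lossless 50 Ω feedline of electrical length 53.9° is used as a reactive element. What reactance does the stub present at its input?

X_in ≈ 68.6 Ω (inductive)

tan(βl) = 1.37
For a short-circuited stub, Z_in = jZ_0·tan(βl)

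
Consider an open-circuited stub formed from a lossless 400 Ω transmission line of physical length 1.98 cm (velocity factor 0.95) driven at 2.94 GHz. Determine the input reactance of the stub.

X_in ≈ -118 Ω (capacitive)

λ = v/f = 0.95·c / 2.94 GHz = 0.0969 m
βl = 2π·l/λ = 2π × 0.204 = 73.5°
tan(βl) = 3.38
For an open-circuited stub, Z_in = −jZ_0·cot(βl) = −jZ_0/tan(βl)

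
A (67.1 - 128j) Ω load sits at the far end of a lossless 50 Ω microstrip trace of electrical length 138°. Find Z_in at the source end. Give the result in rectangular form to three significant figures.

Z_in ≈ 38.4 + j97 Ω

tan(βl) = tan(138°) = -0.9
Z_in = Z_0·(Z_L + jZ_0·tanβl)/(Z_0 + jZ_L·tanβl)
     = 50·(67.1 − j173)/(-65.3 − j60.4)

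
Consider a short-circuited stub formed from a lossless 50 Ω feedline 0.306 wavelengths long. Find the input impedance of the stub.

βl = 2π × 0.306 = 110°
tan(βl) = -2.72
For a short-circuited stub, Z_in = jZ_0·tan(βl)

Z_in ≈ −j136 Ω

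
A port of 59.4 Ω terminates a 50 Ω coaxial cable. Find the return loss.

RL ≈ 21.3 dB

Γ = (59.4 − 50)/(59.4 + 50) = 0.0859
RL = −20·log₁₀|Γ| = −20·log₁₀(0.0859)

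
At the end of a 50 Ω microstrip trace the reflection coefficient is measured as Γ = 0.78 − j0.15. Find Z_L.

Z_L ≈ 260 − j212 Ω

Z_L = Z_0·(1 + Γ)/(1 − Γ) = 50·(1.78 − j0.15)/(0.22 + j0.15)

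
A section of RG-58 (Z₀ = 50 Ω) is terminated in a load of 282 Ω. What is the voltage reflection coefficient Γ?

Γ = 0.699

Γ = (Z_L − Z_0)/(Z_L + Z_0) = (282 − 50)/(282 + 50) = 232/332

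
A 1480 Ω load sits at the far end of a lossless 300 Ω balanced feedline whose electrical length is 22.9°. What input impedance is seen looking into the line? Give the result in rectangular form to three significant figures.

Z_in ≈ 326 − j554 Ω

tan(βl) = tan(22.9°) = 0.422
Z_in = Z_0·(Z_L + jZ_0·tanβl)/(Z_0 + jZ_L·tanβl)
     = 300·(1480 + j127)/(300 + j625)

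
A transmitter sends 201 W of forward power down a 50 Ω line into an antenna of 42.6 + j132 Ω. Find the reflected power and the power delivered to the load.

|Γ| = |(-7.4 + j132)/(92.6 + j132)| = 0.82
|Γ|² = 0.672
P_refl = |Γ|²·P_inc = 135 W, P_del = (1 − |Γ|²)·P_inc = 65.9 W

P_reflected ≈ 135 W; P_delivered ≈ 65.9 W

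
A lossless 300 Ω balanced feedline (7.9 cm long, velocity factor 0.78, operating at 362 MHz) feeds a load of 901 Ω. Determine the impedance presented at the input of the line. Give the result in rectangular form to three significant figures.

Z_in ≈ 185 − j247 Ω

λ = v/f = 0.78·c / 362 MHz = 0.646 m
βl = 2π·l/λ = 2π × 0.122 = 44°
tan(βl) = tan(44°) = 0.966
Z_in = Z_0·(Z_L + jZ_0·tanβl)/(Z_0 + jZ_L·tanβl)
     = 300·(901 + j290)/(300 + j870)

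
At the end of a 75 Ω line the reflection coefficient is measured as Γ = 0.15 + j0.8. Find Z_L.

Z_L ≈ 18.6 + j88.1 Ω

Z_L = Z_0·(1 + Γ)/(1 − Γ) = 75·(1.15 + j0.8)/(0.85 − j0.8)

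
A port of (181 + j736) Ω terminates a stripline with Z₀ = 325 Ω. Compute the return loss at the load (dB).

RL ≈ 1.52 dB

Γ = (-144 + j736)/(506 + j736), |Γ| = 0.84
RL = −20·log₁₀|Γ| = −20·log₁₀(0.84)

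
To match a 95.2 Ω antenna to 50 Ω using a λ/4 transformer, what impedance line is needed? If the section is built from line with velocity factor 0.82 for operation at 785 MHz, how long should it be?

Z_qwt ≈ 69 Ω; length ≈ 7.83 cm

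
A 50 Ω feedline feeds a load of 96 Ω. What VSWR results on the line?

Γ = (96 − 50)/(96 + 50) = 0.315
VSWR = (1 + 0.315)/(1 − 0.315)

VSWR ≈ 1.92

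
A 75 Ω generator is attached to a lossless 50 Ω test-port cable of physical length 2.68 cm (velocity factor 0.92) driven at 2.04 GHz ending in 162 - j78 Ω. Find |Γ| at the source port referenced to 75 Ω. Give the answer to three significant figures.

|Γ| ≈ 0.712

λ = v/f = 0.92·c / 2.04 GHz = 0.135 m
βl = 2π·l/λ = 2π × 0.198 = 71.3°
tan(βl) = 2.96
Z_in = Z_0·(Z_L + jZ_0·tanβl)/(Z_0 + jZ_L·tanβl) = 12.8 − j9.41 Ω
Γ_s = (Z_in − Z_s)/(Z_in + Z_s) = (-62.2 − j9.41)/(87.8 − j9.41), |Γ_s| = 0.712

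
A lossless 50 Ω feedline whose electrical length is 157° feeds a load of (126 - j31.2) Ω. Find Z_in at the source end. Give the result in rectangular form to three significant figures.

Z_in ≈ 88.3 + j57.1 Ω

tan(βl) = tan(157°) = -0.424
Z_in = Z_0·(Z_L + jZ_0·tanβl)/(Z_0 + jZ_L·tanβl)
     = 50·(126 − j52.4)/(36.8 − j53.5)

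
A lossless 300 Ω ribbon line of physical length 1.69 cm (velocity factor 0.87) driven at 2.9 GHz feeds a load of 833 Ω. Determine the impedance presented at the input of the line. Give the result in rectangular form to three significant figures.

Z_in ≈ 124 − j105 Ω

λ = v/f = 0.87·c / 2.9 GHz = 0.09 m
βl = 2π·l/λ = 2π × 0.188 = 67.6°
tan(βl) = tan(67.6°) = 2.43
Z_in = Z_0·(Z_L + jZ_0·tanβl)/(Z_0 + jZ_L·tanβl)
     = 300·(833 + j728)/(300 + j2020)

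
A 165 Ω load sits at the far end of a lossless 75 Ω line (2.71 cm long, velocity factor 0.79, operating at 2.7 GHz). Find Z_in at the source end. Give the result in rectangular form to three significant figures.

Z_in ≈ 38 + j22.3 Ω

λ = v/f = 0.79·c / 2.7 GHz = 0.0878 m
βl = 2π·l/λ = 2π × 0.309 = 111°
tan(βl) = tan(111°) = -2.59
Z_in = Z_0·(Z_L + jZ_0·tanβl)/(Z_0 + jZ_L·tanβl)
     = 75·(165 − j194)/(75 − j427)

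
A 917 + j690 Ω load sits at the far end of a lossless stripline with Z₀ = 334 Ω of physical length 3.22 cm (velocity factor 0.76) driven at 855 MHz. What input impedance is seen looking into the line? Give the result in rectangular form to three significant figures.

λ = v/f = 0.76·c / 855 MHz = 0.267 m
βl = 2π·l/λ = 2π × 0.121 = 43.5°
tan(βl) = tan(43.5°) = 0.948
Z_in = Z_0·(Z_L + jZ_0·tanβl)/(Z_0 + jZ_L·tanβl)
     = 334·(917 + j1010)/(-320 + j869)

Z_in ≈ 226 − j436 Ω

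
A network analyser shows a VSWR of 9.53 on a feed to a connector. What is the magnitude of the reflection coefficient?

|Γ| ≈ 0.81

|Γ| = (S − 1)/(S + 1) = (9.53 − 1)/(9.53 + 1) = 8.53/10.5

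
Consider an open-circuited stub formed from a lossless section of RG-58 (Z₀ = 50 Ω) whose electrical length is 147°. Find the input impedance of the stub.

tan(βl) = -0.649
For an open-circuited stub, Z_in = −jZ_0·cot(βl) = −jZ_0/tan(βl)

Z_in ≈ +j77 Ω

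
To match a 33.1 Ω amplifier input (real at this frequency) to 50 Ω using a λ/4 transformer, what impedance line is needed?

Z_qwt ≈ 40.7 Ω

Z_qwt = √(Z_0·R_L) = √(50 × 33.1) = √1655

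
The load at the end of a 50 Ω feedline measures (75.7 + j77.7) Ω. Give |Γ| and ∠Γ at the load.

Γ ≈ 0.554 ∠ 40°

Γ = (Z_L − Z_0)/(Z_L + Z_0) = (25.7 + j77.7)/(125.7 + j77.7)
|Γ| = 81.8/148 = 0.554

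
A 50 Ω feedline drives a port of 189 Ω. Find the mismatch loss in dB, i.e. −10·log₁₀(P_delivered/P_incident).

Γ = (189 − 50)/(189 + 50) = 0.582
|Γ|² = 0.338, so P_del/P_inc = 1 − |Γ|² = 0.662
ML = −10·log₁₀(1 − |Γ|²)

mismatch loss ≈ 1.79 dB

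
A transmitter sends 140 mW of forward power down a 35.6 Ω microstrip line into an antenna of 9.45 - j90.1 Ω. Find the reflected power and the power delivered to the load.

P_reflected ≈ 121 mW; P_delivered ≈ 18.6 mW

|Γ| = |(-26.15 − j90.1)/(45.05 − j90.1)| = 0.931
|Γ|² = 0.867
P_refl = |Γ|²·P_inc = 121 mW, P_del = (1 − |Γ|²)·P_inc = 18.6 mW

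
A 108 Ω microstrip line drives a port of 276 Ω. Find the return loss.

RL ≈ 7.18 dB

Γ = (276 − 108)/(276 + 108) = 0.438
RL = −20·log₁₀|Γ| = −20·log₁₀(0.438)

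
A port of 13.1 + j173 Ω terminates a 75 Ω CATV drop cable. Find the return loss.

RL ≈ 0.478 dB

Γ = (-61.9 + j173)/(88.1 + j173), |Γ| = 0.946
RL = −20·log₁₀|Γ| = −20·log₁₀(0.946)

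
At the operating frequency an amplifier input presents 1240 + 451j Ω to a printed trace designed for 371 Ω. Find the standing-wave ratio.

VSWR ≈ 3.82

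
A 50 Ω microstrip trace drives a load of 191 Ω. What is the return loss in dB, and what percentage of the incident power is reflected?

Γ = (191 − 50)/(191 + 50) = 0.585
RL = −20·log₁₀(0.585) = 4.66 dB
P_refl/P_inc = |Γ|² = 0.342

RL ≈ 4.66 dB; 34.2% of incident power reflected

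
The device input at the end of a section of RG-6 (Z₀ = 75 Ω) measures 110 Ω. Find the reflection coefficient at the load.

Γ = 0.189

Γ = (Z_L − Z_0)/(Z_L + Z_0) = (110 − 75)/(110 + 75) = 35/185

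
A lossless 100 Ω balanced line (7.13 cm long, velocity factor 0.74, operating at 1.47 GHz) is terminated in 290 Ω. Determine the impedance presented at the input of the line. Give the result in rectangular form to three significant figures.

Z_in ≈ 237 + j104 Ω

λ = v/f = 0.74·c / 1.47 GHz = 0.151 m
βl = 2π·l/λ = 2π × 0.472 = 170°
tan(βl) = tan(170°) = -0.177
Z_in = Z_0·(Z_L + jZ_0·tanβl)/(Z_0 + jZ_L·tanβl)
     = 100·(290 − j17.7)/(100 − j51.3)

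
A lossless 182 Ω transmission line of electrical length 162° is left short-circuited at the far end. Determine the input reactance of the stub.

X_in ≈ -59.1 Ω (capacitive)

tan(βl) = -0.325
For a short-circuited stub, Z_in = jZ_0·tan(βl)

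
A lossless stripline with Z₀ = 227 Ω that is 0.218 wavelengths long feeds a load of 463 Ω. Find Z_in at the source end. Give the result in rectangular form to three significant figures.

Z_in ≈ 115 − j34.8 Ω

βl = 2π × 0.218 = 78.5°
tan(βl) = tan(78.5°) = 4.91
Z_in = Z_0·(Z_L + jZ_0·tanβl)/(Z_0 + jZ_L·tanβl)
     = 227·(463 + j1110)/(227 + j2270)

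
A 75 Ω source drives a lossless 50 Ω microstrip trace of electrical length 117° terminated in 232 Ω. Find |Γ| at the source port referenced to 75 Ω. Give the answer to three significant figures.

|Γ| ≈ 0.722

tan(βl) = -1.96
Z_in = Z_0·(Z_L + jZ_0·tanβl)/(Z_0 + jZ_L·tanβl) = 13.4 + j24 Ω
Γ_s = (Z_in − Z_s)/(Z_in + Z_s) = (-61.6 + j24)/(88.4 + j24), |Γ_s| = 0.722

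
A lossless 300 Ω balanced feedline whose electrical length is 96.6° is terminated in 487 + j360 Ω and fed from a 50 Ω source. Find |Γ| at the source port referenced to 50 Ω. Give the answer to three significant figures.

|Γ| ≈ 0.492

tan(βl) = -8.64
Z_in = Z_0·(Z_L + jZ_0·tanβl)/(Z_0 + jZ_L·tanβl) = 113 − j56.9 Ω
Γ_s = (Z_in − Z_s)/(Z_in + Z_s) = (63 − j56.9)/(163 − j56.9), |Γ_s| = 0.492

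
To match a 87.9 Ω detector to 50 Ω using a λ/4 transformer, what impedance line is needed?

Z_qwt = √(Z_0·R_L) = √(50 × 87.9) = √4395

Z_qwt ≈ 66.3 Ω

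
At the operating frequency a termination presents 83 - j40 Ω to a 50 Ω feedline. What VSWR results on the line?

VSWR ≈ 2.19

Γ = (Z_L − Z_0)/(Z_L + Z_0) = (33 − j40)/(133 − j40)
|Γ| = 51.9/139 = 0.373
VSWR = (1 + |Γ|)/(1 − |Γ|) = 1.37/0.627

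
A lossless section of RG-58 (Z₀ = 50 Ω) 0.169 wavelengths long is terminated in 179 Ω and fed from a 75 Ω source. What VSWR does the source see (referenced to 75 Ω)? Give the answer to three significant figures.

βl = 2π × 0.169 = 60.8°
tan(βl) = 1.79
Z_in = Z_0·(Z_L + jZ_0·tanβl)/(Z_0 + jZ_L·tanβl) = 17.9 − j25.1 Ω
Γ_s = (Z_in − Z_s)/(Z_in + Z_s) = (-57.1 − j25.1)/(92.9 − j25.1), |Γ_s| = 0.649
VSWR = (1 + |Γ_s|)/(1 − |Γ_s|)

VSWR ≈ 4.69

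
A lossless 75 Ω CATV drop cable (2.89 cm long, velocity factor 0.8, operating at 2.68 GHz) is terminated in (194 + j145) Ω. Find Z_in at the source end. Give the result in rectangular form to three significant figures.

Z_in ≈ 19.2 + j18.9 Ω

λ = v/f = 0.8·c / 2.68 GHz = 0.0896 m
βl = 2π·l/λ = 2π × 0.323 = 116°
tan(βl) = tan(116°) = -2.03
Z_in = Z_0·(Z_L + jZ_0·tanβl)/(Z_0 + jZ_L·tanβl)
     = 75·(194 − j7.57)/(370 − j395)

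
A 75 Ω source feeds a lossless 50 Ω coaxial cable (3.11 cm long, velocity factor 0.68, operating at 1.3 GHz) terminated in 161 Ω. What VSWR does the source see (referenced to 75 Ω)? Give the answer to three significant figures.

VSWR ≈ 4.57

λ = v/f = 0.68·c / 1.3 GHz = 0.157 m
βl = 2π·l/λ = 2π × 0.198 = 71.3°
tan(βl) = 2.96
Z_in = Z_0·(Z_L + jZ_0·tanβl)/(Z_0 + jZ_L·tanβl) = 17.1 − j15.1 Ω
Γ_s = (Z_in − Z_s)/(Z_in + Z_s) = (-57.9 − j15.1)/(92.1 − j15.1), |Γ_s| = 0.641
VSWR = (1 + |Γ_s|)/(1 − |Γ_s|)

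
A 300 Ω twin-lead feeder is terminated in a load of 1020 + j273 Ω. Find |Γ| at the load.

|Γ| ≈ 0.571

Γ = (Z_L − Z_0)/(Z_L + Z_0) = (720 + j273)/(1320 + j273)
|Γ| = 770/1350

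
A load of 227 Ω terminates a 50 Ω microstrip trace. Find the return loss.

Γ = (227 − 50)/(227 + 50) = 0.639
RL = −20·log₁₀|Γ| = −20·log₁₀(0.639)

RL ≈ 3.89 dB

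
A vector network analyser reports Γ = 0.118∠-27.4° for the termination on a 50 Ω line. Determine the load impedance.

Z_L ≈ 61.3 − j6.75 Ω

Z_L = Z_0·(1 + Γ)/(1 − Γ) = 50·(1.1 − j0.0543)/(0.895 + j0.0543)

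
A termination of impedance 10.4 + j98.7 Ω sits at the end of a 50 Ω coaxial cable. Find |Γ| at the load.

|Γ| ≈ 0.919

Γ = (Z_L − Z_0)/(Z_L + Z_0) = (-39.6 + j98.7)/(60.4 + j98.7)
|Γ| = 106/116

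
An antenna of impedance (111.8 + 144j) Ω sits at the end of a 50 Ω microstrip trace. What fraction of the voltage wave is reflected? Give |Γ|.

|Γ| ≈ 0.723

Γ = (Z_L − Z_0)/(Z_L + Z_0) = (61.8 + j144)/(161.8 + j144)
|Γ| = 157/217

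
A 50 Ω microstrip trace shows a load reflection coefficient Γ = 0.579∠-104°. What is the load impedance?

Z_L = Z_0·(1 + Γ)/(1 − Γ) = 50·(0.86 − j0.562)/(1.14 + j0.562)

Z_L ≈ 20.6 − j34.8 Ω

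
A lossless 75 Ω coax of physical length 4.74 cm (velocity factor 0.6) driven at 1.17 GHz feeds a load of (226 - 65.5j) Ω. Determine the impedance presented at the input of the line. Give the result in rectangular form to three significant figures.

Z_in ≈ 27.8 + j33.2 Ω

λ = v/f = 0.6·c / 1.17 GHz = 0.154 m
βl = 2π·l/λ = 2π × 0.308 = 111°
tan(βl) = tan(111°) = -2.62
Z_in = Z_0·(Z_L + jZ_0·tanβl)/(Z_0 + jZ_L·tanβl)
     = 75·(226 − j262)/(-96.4 − j591)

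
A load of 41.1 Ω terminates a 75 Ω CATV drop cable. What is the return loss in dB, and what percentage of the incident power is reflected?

RL ≈ 10.7 dB; 8.53% of incident power reflected

Γ = (41.1 − 75)/(41.1 + 75) = -0.292
RL = −20·log₁₀(0.292) = 10.7 dB
P_refl/P_inc = |Γ|² = 0.0853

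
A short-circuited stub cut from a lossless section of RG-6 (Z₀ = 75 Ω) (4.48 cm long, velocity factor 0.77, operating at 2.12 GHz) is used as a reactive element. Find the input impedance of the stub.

Z_in ≈ −j46.8 Ω

λ = v/f = 0.77·c / 2.12 GHz = 0.109 m
βl = 2π·l/λ = 2π × 0.411 = 148°
tan(βl) = -0.625
For a short-circuited stub, Z_in = jZ_0·tan(βl)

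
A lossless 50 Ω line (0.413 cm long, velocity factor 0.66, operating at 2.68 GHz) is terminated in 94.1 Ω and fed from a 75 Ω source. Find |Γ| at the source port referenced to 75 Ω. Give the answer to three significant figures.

λ = v/f = 0.66·c / 2.68 GHz = 0.0739 m
βl = 2π·l/λ = 2π × 0.0559 = 20.1°
tan(βl) = 0.366
Z_in = Z_0·(Z_L + jZ_0·tanβl)/(Z_0 + jZ_L·tanβl) = 72.3 − j31.6 Ω
Γ_s = (Z_in − Z_s)/(Z_in + Z_s) = (-2.67 − j31.6)/(147 − j31.6), |Γ_s| = 0.21

|Γ| ≈ 0.21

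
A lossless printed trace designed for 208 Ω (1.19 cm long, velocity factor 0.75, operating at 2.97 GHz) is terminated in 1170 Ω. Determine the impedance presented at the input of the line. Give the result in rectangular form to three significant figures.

Z_in ≈ 52.4 − j131 Ω

λ = v/f = 0.75·c / 2.97 GHz = 0.0758 m
βl = 2π·l/λ = 2π × 0.157 = 56.5°
tan(βl) = tan(56.5°) = 1.51
Z_in = Z_0·(Z_L + jZ_0·tanβl)/(Z_0 + jZ_L·tanβl)
     = 208·(1170 + j315)/(208 + j1770)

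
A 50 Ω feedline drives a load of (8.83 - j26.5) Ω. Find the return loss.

RL ≈ 2.4 dB

Γ = (-41.17 − j26.5)/(58.83 − j26.5), |Γ| = 0.759
RL = −20·log₁₀|Γ| = −20·log₁₀(0.759)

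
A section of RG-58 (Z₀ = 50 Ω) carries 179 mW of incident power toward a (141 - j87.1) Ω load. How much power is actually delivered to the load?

P_delivered ≈ 115 mW

|Γ| = |(91 − j87.1)/(191 − j87.1)| = 0.6
|Γ|² = 0.36
P_refl = |Γ|²·P_inc = 64.5 mW, P_del = (1 − |Γ|²)·P_inc = 115 mW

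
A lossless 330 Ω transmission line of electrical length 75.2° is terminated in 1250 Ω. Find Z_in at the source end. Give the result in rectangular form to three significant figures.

Z_in ≈ 92.8 − j80.7 Ω

tan(βl) = tan(75.2°) = 3.78
Z_in = Z_0·(Z_L + jZ_0·tanβl)/(Z_0 + jZ_L·tanβl)
     = 330·(1250 + j1250)/(330 + j4730)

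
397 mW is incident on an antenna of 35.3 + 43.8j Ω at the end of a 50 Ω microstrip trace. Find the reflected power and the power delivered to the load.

P_reflected ≈ 92.2 mW; P_delivered ≈ 305 mW

|Γ| = |(-14.7 + j43.8)/(85.3 + j43.8)| = 0.482
|Γ|² = 0.232
P_refl = |Γ|²·P_inc = 92.2 mW, P_del = (1 − |Γ|²)·P_inc = 305 mW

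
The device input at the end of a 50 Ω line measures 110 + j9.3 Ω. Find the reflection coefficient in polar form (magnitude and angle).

Γ ≈ 0.379 ∠ 5.48°

Γ = (Z_L − Z_0)/(Z_L + Z_0) = (60 + j9.3)/(160 + j9.3)
|Γ| = 60.7/160 = 0.379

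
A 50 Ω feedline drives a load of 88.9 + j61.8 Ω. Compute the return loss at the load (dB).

RL ≈ 6.37 dB

Γ = (38.9 + j61.8)/(138.9 + j61.8), |Γ| = 0.48
RL = −20·log₁₀|Γ| = −20·log₁₀(0.48)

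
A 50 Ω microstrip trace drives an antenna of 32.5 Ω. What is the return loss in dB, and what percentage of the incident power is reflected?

RL ≈ 13.5 dB; 4.5% of incident power reflected

Γ = (32.5 − 50)/(32.5 + 50) = -0.212
RL = −20·log₁₀(0.212) = 13.5 dB
P_refl/P_inc = |Γ|² = 0.045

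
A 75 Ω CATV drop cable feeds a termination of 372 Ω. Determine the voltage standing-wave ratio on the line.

VSWR ≈ 4.96

Γ = (372 − 75)/(372 + 75) = 0.664
VSWR = (1 + 0.664)/(1 − 0.664)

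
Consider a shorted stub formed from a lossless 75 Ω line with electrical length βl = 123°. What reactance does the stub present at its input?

X_in ≈ -115 Ω (capacitive)

tan(βl) = -1.54
For a shorted stub, Z_in = jZ_0·tan(βl)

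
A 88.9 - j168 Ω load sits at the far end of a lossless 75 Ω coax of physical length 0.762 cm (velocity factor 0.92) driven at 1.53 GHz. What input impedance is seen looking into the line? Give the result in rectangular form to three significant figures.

λ = v/f = 0.92·c / 1.53 GHz = 0.18 m
βl = 2π·l/λ = 2π × 0.0422 = 15.2°
tan(βl) = tan(15.2°) = 0.272
Z_in = Z_0·(Z_L + jZ_0·tanβl)/(Z_0 + jZ_L·tanβl)
     = 75·(88.9 − j148)/(121 + j24.2)

Z_in ≈ 35.5 − j98.9 Ω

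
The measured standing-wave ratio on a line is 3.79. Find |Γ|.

|Γ| ≈ 0.582

|Γ| = (S − 1)/(S + 1) = (3.79 − 1)/(3.79 + 1) = 2.79/4.79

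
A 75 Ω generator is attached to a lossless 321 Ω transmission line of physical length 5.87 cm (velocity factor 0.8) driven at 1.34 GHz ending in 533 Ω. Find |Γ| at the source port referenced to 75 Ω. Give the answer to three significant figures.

|Γ| ≈ 0.568

λ = v/f = 0.8·c / 1.34 GHz = 0.179 m
βl = 2π·l/λ = 2π × 0.328 = 118°
tan(βl) = -1.88
Z_in = Z_0·(Z_L + jZ_0·tanβl)/(Z_0 + jZ_L·tanβl) = 225 + j98.6 Ω
Γ_s = (Z_in − Z_s)/(Z_in + Z_s) = (150 + j98.6)/(300 + j98.6), |Γ_s| = 0.568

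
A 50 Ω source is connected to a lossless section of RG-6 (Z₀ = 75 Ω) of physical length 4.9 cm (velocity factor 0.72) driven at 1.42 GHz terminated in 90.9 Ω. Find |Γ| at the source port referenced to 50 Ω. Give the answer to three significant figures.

λ = v/f = 0.72·c / 1.42 GHz = 0.152 m
βl = 2π·l/λ = 2π × 0.322 = 116°
tan(βl) = -2.05
Z_in = Z_0·(Z_L + jZ_0·tanβl)/(Z_0 + jZ_L·tanβl) = 65.9 + j10 Ω
Γ_s = (Z_in − Z_s)/(Z_in + Z_s) = (15.9 + j10)/(116 + j10), |Γ_s| = 0.162

|Γ| ≈ 0.162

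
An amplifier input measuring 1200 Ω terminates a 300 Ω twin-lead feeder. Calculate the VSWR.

Γ = (1200 − 300)/(1200 + 300) = 0.6
VSWR = (1 + 0.6)/(1 − 0.6)

VSWR ≈ 4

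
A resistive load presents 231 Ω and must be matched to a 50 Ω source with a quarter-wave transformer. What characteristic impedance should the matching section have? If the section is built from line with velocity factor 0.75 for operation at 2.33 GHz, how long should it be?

Z_qwt ≈ 107 Ω; length ≈ 2.41 cm

Z_qwt = √(Z_0·R_L) = √(50 × 231) = √11550
λ = 0.75·c/f = 0.0966 m, so l = λ/4 = 0.0241 m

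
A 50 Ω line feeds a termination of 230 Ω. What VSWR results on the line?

For a purely resistive load, VSWR = R_L/Z_0 or Z_0/R_L (whichever > 1) = 230/50

VSWR ≈ 4.6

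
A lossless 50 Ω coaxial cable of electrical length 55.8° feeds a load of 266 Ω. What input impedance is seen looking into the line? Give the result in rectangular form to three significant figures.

tan(βl) = tan(55.8°) = 1.47
Z_in = Z_0·(Z_L + jZ_0·tanβl)/(Z_0 + jZ_L·tanβl)
     = 50·(266 + j73.6)/(50 + j391)

Z_in ≈ 13.5 − j32.3 Ω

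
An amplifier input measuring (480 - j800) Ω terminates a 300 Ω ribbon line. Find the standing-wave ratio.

Γ = (Z_L − Z_0)/(Z_L + Z_0) = (180 − j800)/(780 − j800)
|Γ| = 820/1120 = 0.734
VSWR = (1 + |Γ|)/(1 − |Γ|) = 1.73/0.266

VSWR ≈ 6.52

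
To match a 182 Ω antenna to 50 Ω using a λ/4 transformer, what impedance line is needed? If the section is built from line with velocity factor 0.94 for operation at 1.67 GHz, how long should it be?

Z_qwt ≈ 95.4 Ω; length ≈ 4.22 cm

Z_qwt = √(Z_0·R_L) = √(50 × 182) = √9100
λ = 0.94·c/f = 0.169 m, so l = λ/4 = 0.0422 m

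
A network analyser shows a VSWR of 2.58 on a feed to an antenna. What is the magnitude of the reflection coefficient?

|Γ| ≈ 0.441

|Γ| = (S − 1)/(S + 1) = (2.58 − 1)/(2.58 + 1) = 1.58/3.58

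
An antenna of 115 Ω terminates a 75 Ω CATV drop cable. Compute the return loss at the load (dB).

RL ≈ 13.5 dB

Γ = (115 − 75)/(115 + 75) = 0.211
RL = −20·log₁₀|Γ| = −20·log₁₀(0.211)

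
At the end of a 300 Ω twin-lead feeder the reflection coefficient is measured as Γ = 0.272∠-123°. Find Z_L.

Z_L ≈ 203 − j99.9 Ω

Z_L = Z_0·(1 + Γ)/(1 − Γ) = 300·(0.852 − j0.228)/(1.15 + j0.228)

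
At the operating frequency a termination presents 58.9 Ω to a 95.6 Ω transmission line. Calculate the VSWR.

For a purely resistive load, VSWR = R_L/Z_0 or Z_0/R_L (whichever > 1) = 95.6/58.9

VSWR ≈ 1.62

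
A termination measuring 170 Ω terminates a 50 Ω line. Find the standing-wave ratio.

VSWR ≈ 3.4

Γ = (170 − 50)/(170 + 50) = 0.545
VSWR = (1 + 0.545)/(1 − 0.545)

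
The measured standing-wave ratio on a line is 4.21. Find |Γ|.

|Γ| = (S − 1)/(S + 1) = (4.21 − 1)/(4.21 + 1) = 3.21/5.21

|Γ| ≈ 0.616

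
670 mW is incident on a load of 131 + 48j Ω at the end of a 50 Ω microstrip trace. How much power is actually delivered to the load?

|Γ| = |(81 + j48)/(181 + j48)| = 0.503
|Γ|² = 0.253
P_refl = |Γ|²·P_inc = 169 mW, P_del = (1 − |Γ|²)·P_inc = 501 mW

P_delivered ≈ 501 mW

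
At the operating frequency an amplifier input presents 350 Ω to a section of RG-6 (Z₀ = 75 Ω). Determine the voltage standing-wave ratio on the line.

VSWR ≈ 4.67

For a purely resistive load, VSWR = R_L/Z_0 or Z_0/R_L (whichever > 1) = 350/75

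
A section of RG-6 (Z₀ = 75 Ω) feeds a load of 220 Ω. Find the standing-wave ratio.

Γ = (220 − 75)/(220 + 75) = 0.492
VSWR = (1 + 0.492)/(1 − 0.492)

VSWR ≈ 2.93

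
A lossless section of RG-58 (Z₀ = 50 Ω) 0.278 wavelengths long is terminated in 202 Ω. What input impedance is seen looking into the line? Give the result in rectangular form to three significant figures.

βl = 2π × 0.278 = 100°
tan(βl) = tan(100°) = -5.63
Z_in = Z_0·(Z_L + jZ_0·tanβl)/(Z_0 + jZ_L·tanβl)
     = 50·(202 − j281)/(50 − j1140)

Z_in ≈ 12.7 + j8.33 Ω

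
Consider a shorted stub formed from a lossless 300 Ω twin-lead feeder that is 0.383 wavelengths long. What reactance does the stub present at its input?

βl = 2π × 0.383 = 138°
tan(βl) = -0.904
For a shorted stub, Z_in = jZ_0·tan(βl)

X_in ≈ -271 Ω (capacitive)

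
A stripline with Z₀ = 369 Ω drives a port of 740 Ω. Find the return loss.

Γ = (740 − 369)/(740 + 369) = 0.335
RL = −20·log₁₀|Γ| = −20·log₁₀(0.335)

RL ≈ 9.51 dB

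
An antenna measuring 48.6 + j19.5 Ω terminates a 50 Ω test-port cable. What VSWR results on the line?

Γ = (Z_L − Z_0)/(Z_L + Z_0) = (-1.4 + j19.5)/(98.6 + j19.5)
|Γ| = 19.6/101 = 0.195
VSWR = (1 + |Γ|)/(1 − |Γ|) = 1.19/0.805

VSWR ≈ 1.48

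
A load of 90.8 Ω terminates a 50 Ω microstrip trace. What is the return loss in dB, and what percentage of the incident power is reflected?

Γ = (90.8 − 50)/(90.8 + 50) = 0.29
RL = −20·log₁₀(0.29) = 10.8 dB
P_refl/P_inc = |Γ|² = 0.084

RL ≈ 10.8 dB; 8.4% of incident power reflected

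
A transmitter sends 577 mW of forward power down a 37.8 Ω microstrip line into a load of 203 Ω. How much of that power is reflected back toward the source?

Γ = (203 − 37.8)/(203 + 37.8) = 0.686
|Γ|² = 0.471
P_refl = |Γ|²·P_inc = 272 mW, P_del = (1 − |Γ|²)·P_inc = 305 mW

P_reflected ≈ 272 mW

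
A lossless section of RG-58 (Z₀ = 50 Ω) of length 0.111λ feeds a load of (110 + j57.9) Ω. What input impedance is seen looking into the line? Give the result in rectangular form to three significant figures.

βl = 2π × 0.111 = 40°
tan(βl) = tan(40°) = 0.838
Z_in = Z_0·(Z_L + jZ_0·tanβl)/(Z_0 + jZ_L·tanβl)
     = 50·(110 + j99.8)/(1.48 + j92.2)

Z_in ≈ 55.1 − j58.8 Ω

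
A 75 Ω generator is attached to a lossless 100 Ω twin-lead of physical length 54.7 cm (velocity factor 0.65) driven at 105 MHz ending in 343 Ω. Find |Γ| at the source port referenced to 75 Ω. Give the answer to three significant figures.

|Γ| ≈ 0.465

λ = v/f = 0.65·c / 105 MHz = 1.86 m
βl = 2π·l/λ = 2π × 0.295 = 106°
tan(βl) = -3.48
Z_in = Z_0·(Z_L + jZ_0·tanβl)/(Z_0 + jZ_L·tanβl) = 31.3 + j26.1 Ω
Γ_s = (Z_in − Z_s)/(Z_in + Z_s) = (-43.7 + j26.1)/(106 + j26.1), |Γ_s| = 0.465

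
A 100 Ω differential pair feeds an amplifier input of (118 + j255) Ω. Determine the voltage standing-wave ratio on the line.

VSWR ≈ 7.4

Γ = (Z_L − Z_0)/(Z_L + Z_0) = (18 + j255)/(218 + j255)
|Γ| = 256/335 = 0.762
VSWR = (1 + |Γ|)/(1 − |Γ|) = 1.76/0.238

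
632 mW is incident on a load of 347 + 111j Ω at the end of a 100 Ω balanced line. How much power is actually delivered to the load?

|Γ| = |(247 + j111)/(447 + j111)| = 0.588
|Γ|² = 0.346
P_refl = |Γ|²·P_inc = 218 mW, P_del = (1 − |Γ|²)·P_inc = 414 mW

P_delivered ≈ 414 mW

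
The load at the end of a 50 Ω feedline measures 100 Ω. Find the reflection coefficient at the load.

Γ = 0.333

Γ = (Z_L − Z_0)/(Z_L + Z_0) = (100 − 50)/(100 + 50) = 50/150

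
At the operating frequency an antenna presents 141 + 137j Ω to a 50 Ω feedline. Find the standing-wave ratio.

Γ = (Z_L − Z_0)/(Z_L + Z_0) = (91 + j137)/(191 + j137)
|Γ| = 164/235 = 0.7
VSWR = (1 + |Γ|)/(1 − |Γ|) = 1.7/0.3

VSWR ≈ 5.66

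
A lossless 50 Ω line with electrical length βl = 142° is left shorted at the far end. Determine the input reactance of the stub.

tan(βl) = -0.781
For a shorted stub, Z_in = jZ_0·tan(βl)

X_in ≈ -39.1 Ω (capacitive)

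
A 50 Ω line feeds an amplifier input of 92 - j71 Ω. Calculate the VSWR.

Γ = (Z_L − Z_0)/(Z_L + Z_0) = (42 − j71)/(142 − j71)
|Γ| = 82.5/159 = 0.52
VSWR = (1 + |Γ|)/(1 − |Γ|) = 1.52/0.48

VSWR ≈ 3.16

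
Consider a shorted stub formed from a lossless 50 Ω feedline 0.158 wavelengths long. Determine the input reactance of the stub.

X_in ≈ 76.6 Ω (inductive)

βl = 2π × 0.158 = 56.9°
tan(βl) = 1.53
For a shorted stub, Z_in = jZ_0·tan(βl)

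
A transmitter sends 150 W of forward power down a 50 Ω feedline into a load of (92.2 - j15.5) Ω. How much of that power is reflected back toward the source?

P_reflected ≈ 14.8 W

|Γ| = |(42.2 − j15.5)/(142.2 − j15.5)| = 0.314
|Γ|² = 0.0988
P_refl = |Γ|²·P_inc = 14.8 W, P_del = (1 − |Γ|²)·P_inc = 135 W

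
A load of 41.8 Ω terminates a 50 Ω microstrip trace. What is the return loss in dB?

RL ≈ 21 dB

Γ = (41.8 − 50)/(41.8 + 50) = -0.0893
RL = −20·log₁₀|Γ| = −20·log₁₀(0.0893)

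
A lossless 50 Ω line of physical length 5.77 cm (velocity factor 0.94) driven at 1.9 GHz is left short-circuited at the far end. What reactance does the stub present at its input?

X_in ≈ -42 Ω (capacitive)

λ = v/f = 0.94·c / 1.9 GHz = 0.148 m
βl = 2π·l/λ = 2π × 0.389 = 140°
tan(βl) = -0.84
For a short-circuited stub, Z_in = jZ_0·tan(βl)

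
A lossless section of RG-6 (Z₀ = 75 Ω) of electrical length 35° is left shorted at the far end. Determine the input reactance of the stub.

tan(βl) = 0.7
For a shorted stub, Z_in = jZ_0·tan(βl)

X_in ≈ 52.5 Ω (inductive)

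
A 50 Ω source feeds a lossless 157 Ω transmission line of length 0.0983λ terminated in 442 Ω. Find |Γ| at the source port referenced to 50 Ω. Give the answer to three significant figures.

|Γ| ≈ 0.732

βl = 2π × 0.0983 = 35.4°
tan(βl) = 0.71
Z_in = Z_0·(Z_L + jZ_0·tanβl)/(Z_0 + jZ_L·tanβl) = 133 − j155 Ω
Γ_s = (Z_in − Z_s)/(Z_in + Z_s) = (83 − j155)/(183 − j155), |Γ_s| = 0.732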